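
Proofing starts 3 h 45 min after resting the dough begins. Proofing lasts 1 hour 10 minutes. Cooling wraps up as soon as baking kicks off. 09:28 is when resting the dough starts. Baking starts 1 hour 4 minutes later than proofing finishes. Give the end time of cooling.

Proofing starts at 09:28 + 225 min = 13:13.
Proofing ends at 13:13 + 70 min = 14:23.
Baking starts at 14:23 + 64 min = 15:27.
So cooling ends at 15:27.

15:27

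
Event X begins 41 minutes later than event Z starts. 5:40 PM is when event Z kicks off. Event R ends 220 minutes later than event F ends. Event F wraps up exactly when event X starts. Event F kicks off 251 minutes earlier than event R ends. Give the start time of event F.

5:50 PM

Event X starts at 5:40 PM + 41 min = 6:21 PM.
So event F ends at 6:21 PM.
Event R ends at 6:21 PM + 220 min = 10:01 PM.
Event F starts at 10:01 PM − 251 min = 5:50 PM.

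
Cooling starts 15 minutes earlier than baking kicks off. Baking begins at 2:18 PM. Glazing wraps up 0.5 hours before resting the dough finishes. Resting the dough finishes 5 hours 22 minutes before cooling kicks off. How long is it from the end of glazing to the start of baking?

Cooling starts at 2:18 PM − 15 min = 2:03 PM.
Resting the dough ends at 2:03 PM − 322 min = 8:41 AM.
Glazing ends at 8:41 AM − 30 min = 8:11 AM.
From 8:11 AM to 2:18 PM is 6 h 7 min.

6 h 7 min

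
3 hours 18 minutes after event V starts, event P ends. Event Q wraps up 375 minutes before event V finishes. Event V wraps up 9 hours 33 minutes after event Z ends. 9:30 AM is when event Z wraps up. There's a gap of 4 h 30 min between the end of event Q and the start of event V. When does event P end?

8:36 PM

Event V ends at 9:30 AM + 573 min = 7:03 PM.
Event Q ends at 7:03 PM − 375 min = 12:48 PM.
Event V starts at 12:48 PM + 270 min = 5:18 PM.
Event P ends at 5:18 PM + 198 min = 8:36 PM.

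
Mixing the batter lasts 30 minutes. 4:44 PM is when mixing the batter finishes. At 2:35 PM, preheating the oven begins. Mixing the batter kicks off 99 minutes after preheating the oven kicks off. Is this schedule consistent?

Yes

Mixing the batter starts at 2:35 PM + 99 min = 4:14 PM.
Mixing the batter ends at 4:14 PM + 30 min = 4:44 PM.
That matches the stated 4:44 PM, so the schedule is consistent.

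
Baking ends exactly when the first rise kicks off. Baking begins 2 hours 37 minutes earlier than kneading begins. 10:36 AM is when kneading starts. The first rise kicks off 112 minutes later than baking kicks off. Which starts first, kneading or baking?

Baking starts at 10:36 AM − 157 min = 7:59 AM.
Kneading starts at 10:36 AM and baking starts at 7:59 AM, so baking is first.

baking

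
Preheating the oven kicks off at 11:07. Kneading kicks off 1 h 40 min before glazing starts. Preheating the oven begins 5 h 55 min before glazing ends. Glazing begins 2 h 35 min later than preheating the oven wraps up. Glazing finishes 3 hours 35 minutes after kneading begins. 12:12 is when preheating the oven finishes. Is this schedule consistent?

Glazing starts at 12:12 + 155 min = 14:47.
Kneading starts at 14:47 − 100 min = 13:07.
Glazing ends at 13:07 + 215 min = 16:42.
Preheating the oven starts at 16:42 − 355 min = 10:47.
But preheating the oven is also said to start at 11:07 — a 20-minute conflict.

No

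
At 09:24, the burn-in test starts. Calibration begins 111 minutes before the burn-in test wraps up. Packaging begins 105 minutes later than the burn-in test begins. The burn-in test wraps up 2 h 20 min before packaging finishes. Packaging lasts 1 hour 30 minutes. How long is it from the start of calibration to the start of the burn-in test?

Packaging starts at 09:24 + 105 min = 11:09.
Packaging ends at 11:09 + 90 min = 12:39.
The burn-in test ends at 12:39 − 140 min = 10:19.
Calibration starts at 10:19 − 111 min = 08:28.
From 08:28 to 09:24 is 56 minutes.

56 minutes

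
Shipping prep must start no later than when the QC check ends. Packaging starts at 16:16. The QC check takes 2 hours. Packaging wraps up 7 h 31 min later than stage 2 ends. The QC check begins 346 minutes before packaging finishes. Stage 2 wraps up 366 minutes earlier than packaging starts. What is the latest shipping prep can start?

Stage 2 ends at 16:16 − 366 min = 10:10.
Packaging ends at 10:10 + 451 min = 17:41.
The QC check starts at 17:41 − 346 min = 11:55.
The QC check ends at 11:55 + 120 min = 13:55.
Shipping prep is bounded by the QC check, so the latest it can start is 13:55.

13:55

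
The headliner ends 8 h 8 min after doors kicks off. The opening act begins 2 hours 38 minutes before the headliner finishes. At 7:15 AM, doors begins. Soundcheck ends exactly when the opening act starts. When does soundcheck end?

The headliner ends at 7:15 AM + 488 min = 3:23 PM.
The opening act starts at 3:23 PM − 158 min = 12:45 PM.
So soundcheck ends at 12:45 PM.

12:45 PM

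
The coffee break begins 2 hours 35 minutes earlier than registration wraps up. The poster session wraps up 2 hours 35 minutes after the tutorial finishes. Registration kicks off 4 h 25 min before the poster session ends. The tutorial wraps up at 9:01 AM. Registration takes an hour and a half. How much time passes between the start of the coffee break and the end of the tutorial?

The poster session ends at 9:01 AM + 155 min = 11:36 AM.
Registration starts at 11:36 AM − 265 min = 7:11 AM.
Registration ends at 7:11 AM + 90 min = 8:41 AM.
The coffee break starts at 8:41 AM − 155 min = 6:06 AM.
From 6:06 AM to 9:01 AM is 2 hours 55 minutes.

2 hours 55 minutes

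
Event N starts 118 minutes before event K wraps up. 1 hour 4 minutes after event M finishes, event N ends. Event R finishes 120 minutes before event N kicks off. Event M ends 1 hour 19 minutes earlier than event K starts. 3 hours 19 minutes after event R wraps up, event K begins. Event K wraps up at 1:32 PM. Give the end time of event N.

Event N starts at 1:32 PM − 118 min = 11:34 AM.
Event R ends at 11:34 AM − 120 min = 9:34 AM.
Event K starts at 9:34 AM + 199 min = 12:53 PM.
Event M ends at 12:53 PM − 79 min = 11:34 AM.
Event N ends at 11:34 AM + 64 min = 12:38 PM.

12:38 PM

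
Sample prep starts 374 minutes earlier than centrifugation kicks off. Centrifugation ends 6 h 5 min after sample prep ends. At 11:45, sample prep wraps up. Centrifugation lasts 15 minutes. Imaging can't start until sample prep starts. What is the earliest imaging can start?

11:21

Centrifugation ends at 11:45 + 365 min = 17:50.
Centrifugation starts at 17:50 − 15 min = 17:35.
Sample prep starts at 17:35 − 374 min = 11:21.
Imaging is bounded by sample prep, so the earliest it can start is 11:21.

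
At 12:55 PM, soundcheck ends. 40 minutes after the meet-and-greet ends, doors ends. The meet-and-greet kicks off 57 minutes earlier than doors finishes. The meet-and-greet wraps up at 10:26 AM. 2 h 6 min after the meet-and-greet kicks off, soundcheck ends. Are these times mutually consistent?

Doors ends at 10:26 AM + 40 min = 11:06 AM.
The meet-and-greet starts at 11:06 AM − 57 min = 10:09 AM.
Soundcheck ends at 10:09 AM + 126 min = 12:15 PM.
But soundcheck is also said to end at 12:55 PM — a 40-minute conflict.

No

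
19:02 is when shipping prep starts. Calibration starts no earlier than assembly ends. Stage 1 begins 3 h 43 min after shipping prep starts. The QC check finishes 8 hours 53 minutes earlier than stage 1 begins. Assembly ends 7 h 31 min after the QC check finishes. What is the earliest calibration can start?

Stage 1 starts at 19:02 + 223 min = 22:45.
The QC check ends at 22:45 − 533 min = 13:52.
Assembly ends at 13:52 + 451 min = 21:23.
Calibration is bounded by assembly, so the earliest it can start is 21:23.

21:23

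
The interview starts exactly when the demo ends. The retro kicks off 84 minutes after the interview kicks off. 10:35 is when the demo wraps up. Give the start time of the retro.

11:59

The interview starts at 10:35.
The retro starts at 10:35 + 84 min = 11:59.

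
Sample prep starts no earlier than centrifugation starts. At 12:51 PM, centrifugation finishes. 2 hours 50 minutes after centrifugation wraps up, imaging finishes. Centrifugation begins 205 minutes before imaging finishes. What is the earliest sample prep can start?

Imaging ends at 12:51 PM + 170 min = 3:41 PM.
Centrifugation starts at 3:41 PM − 205 min = 12:16 PM.
Sample prep is bounded by centrifugation, so the earliest it can start is 12:16 PM.

12:16 PM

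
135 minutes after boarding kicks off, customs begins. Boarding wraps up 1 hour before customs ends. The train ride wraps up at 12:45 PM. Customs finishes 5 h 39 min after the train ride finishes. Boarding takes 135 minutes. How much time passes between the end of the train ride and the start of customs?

Customs ends at 12:45 PM + 339 min = 6:24 PM.
Boarding ends at 6:24 PM − 60 min = 5:24 PM.
Boarding starts at 5:24 PM − 135 min = 3:09 PM.
Customs starts at 3:09 PM + 135 min = 5:24 PM.
From 12:45 PM to 5:24 PM is 4 hours 39 minutes.

4 hours 39 minutes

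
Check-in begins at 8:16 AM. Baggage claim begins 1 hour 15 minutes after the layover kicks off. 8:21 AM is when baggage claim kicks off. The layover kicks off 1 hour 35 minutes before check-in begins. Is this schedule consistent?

The layover starts at 8:16 AM − 95 min = 6:41 AM.
Baggage claim starts at 6:41 AM + 75 min = 7:56 AM.
But baggage claim is also said to start at 8:21 AM — a 25-minute conflict.

No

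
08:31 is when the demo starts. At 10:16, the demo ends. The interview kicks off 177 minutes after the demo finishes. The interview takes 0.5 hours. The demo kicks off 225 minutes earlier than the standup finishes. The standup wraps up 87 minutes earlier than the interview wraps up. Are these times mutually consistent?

Yes

The interview starts at 10:16 + 177 min = 13:13.
The interview ends at 13:13 + 30 min = 13:43.
The standup ends at 13:43 − 87 min = 12:16.
The demo starts at 12:16 − 225 min = 08:31.
That matches the stated 08:31, so the schedule is consistent.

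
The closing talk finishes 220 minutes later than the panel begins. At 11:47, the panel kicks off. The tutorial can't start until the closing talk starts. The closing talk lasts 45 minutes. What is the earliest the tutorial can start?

14:42

The closing talk ends at 11:47 + 220 min = 15:27.
The closing talk starts at 15:27 − 45 min = 14:42.
The tutorial is bounded by the closing talk, so the earliest it can start is 14:42.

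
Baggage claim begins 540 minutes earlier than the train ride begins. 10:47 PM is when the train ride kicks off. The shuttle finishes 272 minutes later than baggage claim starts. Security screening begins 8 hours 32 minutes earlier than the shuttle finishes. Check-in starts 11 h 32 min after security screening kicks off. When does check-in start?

Baggage claim starts at 10:47 PM − 540 min = 1:47 PM.
The shuttle ends at 1:47 PM + 272 min = 6:19 PM.
Security screening starts at 6:19 PM − 512 min = 9:47 AM.
Check-in starts at 9:47 AM + 692 min = 9:19 PM.

9:19 PM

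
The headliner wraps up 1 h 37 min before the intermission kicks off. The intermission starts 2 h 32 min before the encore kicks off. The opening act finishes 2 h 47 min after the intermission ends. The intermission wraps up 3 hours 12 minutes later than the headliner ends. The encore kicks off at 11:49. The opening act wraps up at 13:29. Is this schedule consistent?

No

The intermission starts at 11:49 − 152 min = 09:17.
The headliner ends at 09:17 − 97 min = 07:40.
The intermission ends at 07:40 + 192 min = 10:52.
The opening act ends at 10:52 + 167 min = 13:39.
But the opening act is also said to end at 13:29 — a 10-minute conflict.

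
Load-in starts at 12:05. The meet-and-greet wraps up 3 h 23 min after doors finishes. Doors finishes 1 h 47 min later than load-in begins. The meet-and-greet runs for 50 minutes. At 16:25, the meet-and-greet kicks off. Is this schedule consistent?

Yes

Doors ends at 12:05 + 107 min = 13:52.
The meet-and-greet ends at 13:52 + 203 min = 17:15.
The meet-and-greet starts at 17:15 − 50 min = 16:25.
That matches the stated 16:25, so the schedule is consistent.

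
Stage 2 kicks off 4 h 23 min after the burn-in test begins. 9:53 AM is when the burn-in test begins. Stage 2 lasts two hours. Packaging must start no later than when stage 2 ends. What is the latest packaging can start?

4:16 PM

Stage 2 starts at 9:53 AM + 263 min = 2:16 PM.
Stage 2 ends at 2:16 PM + 120 min = 4:16 PM.
Packaging is bounded by stage 2, so the latest it can start is 4:16 PM.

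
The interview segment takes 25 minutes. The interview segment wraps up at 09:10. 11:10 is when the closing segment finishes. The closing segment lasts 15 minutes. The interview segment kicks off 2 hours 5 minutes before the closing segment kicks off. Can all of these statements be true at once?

No

The closing segment starts at 11:10 − 15 min = 10:55.
The interview segment starts at 10:55 − 125 min = 08:50.
The interview segment ends at 08:50 + 25 min = 09:15.
But the interview segment is also said to end at 09:10 — a 5-minute conflict.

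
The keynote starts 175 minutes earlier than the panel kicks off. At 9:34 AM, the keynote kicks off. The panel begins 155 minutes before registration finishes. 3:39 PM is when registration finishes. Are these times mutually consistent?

The panel starts at 3:39 PM − 155 min = 1:04 PM.
The keynote starts at 1:04 PM − 175 min = 10:09 AM.
But the keynote is also said to start at 9:34 AM — a 35-minute conflict.

No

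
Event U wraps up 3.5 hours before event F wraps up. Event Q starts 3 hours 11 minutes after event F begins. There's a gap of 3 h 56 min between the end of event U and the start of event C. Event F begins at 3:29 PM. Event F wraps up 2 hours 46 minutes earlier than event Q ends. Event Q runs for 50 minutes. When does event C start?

5:10 PM

Event Q starts at 3:29 PM + 191 min = 6:40 PM.
Event Q ends at 6:40 PM + 50 min = 7:30 PM.
Event F ends at 7:30 PM − 166 min = 4:44 PM.
Event U ends at 4:44 PM − 210 min = 1:14 PM.
Event C starts at 1:14 PM + 236 min = 5:10 PM.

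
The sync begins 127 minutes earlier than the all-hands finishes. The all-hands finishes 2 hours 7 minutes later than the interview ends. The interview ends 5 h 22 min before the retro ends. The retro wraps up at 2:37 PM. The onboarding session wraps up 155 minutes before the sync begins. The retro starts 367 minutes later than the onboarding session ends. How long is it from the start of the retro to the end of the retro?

1 hour 50 minutes

The interview ends at 2:37 PM − 322 min = 9:15 AM.
The all-hands ends at 9:15 AM + 127 min = 11:22 AM.
The sync starts at 11:22 AM − 127 min = 9:15 AM.
The onboarding session ends at 9:15 AM − 155 min = 6:40 AM.
The retro starts at 6:40 AM + 367 min = 12:47 PM.
From 12:47 PM to 2:37 PM is 1 hour 50 minutes.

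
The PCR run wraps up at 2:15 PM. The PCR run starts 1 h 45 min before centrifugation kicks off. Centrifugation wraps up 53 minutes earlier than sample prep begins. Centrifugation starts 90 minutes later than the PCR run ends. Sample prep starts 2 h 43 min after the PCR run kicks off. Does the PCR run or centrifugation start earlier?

Centrifugation starts at 2:15 PM + 90 min = 3:45 PM.
The PCR run starts at 3:45 PM − 105 min = 2:00 PM.
The PCR run starts at 2:00 PM and centrifugation starts at 3:45 PM, so the PCR run is first.

the PCR run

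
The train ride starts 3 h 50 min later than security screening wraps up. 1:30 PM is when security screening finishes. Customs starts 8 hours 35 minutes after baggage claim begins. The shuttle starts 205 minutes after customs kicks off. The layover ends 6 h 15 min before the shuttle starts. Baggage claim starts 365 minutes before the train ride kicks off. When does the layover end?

The train ride starts at 1:30 PM + 230 min = 5:20 PM.
Baggage claim starts at 5:20 PM − 365 min = 11:15 AM.
Customs starts at 11:15 AM + 515 min = 7:50 PM.
The shuttle starts at 7:50 PM + 205 min = 11:15 PM.
The layover ends at 11:15 PM − 375 min = 5:00 PM.

5:00 PM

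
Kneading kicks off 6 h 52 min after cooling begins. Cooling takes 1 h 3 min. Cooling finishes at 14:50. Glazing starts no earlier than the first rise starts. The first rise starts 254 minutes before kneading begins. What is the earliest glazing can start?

16:25

Cooling starts at 14:50 − 63 min = 13:47.
Kneading starts at 13:47 + 412 min = 20:39.
The first rise starts at 20:39 − 254 min = 16:25.
Glazing is bounded by the first rise, so the earliest it can start is 16:25.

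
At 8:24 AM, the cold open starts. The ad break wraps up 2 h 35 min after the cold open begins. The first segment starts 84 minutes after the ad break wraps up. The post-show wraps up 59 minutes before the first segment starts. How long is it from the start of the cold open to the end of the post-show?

180 minutes

The ad break ends at 8:24 AM + 155 min = 10:59 AM.
The first segment starts at 10:59 AM + 84 min = 12:23 PM.
The post-show ends at 12:23 PM − 59 min = 11:24 AM.
From 8:24 AM to 11:24 AM is 180 minutes.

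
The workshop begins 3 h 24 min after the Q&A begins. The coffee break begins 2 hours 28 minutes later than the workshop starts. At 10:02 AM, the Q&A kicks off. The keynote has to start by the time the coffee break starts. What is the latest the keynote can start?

The workshop starts at 10:02 AM + 204 min = 1:26 PM.
The coffee break starts at 1:26 PM + 148 min = 3:54 PM.
The keynote is bounded by the coffee break, so the latest it can start is 3:54 PM.

3:54 PM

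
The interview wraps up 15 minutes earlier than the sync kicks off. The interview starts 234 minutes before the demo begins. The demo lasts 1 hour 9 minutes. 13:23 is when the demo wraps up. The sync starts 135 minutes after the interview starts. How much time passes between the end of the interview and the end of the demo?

The demo starts at 13:23 − 69 min = 12:14.
The interview starts at 12:14 − 234 min = 08:20.
The sync starts at 08:20 + 135 min = 10:35.
The interview ends at 10:35 − 15 min = 10:20.
From 10:20 to 13:23 is 183 minutes.

183 minutes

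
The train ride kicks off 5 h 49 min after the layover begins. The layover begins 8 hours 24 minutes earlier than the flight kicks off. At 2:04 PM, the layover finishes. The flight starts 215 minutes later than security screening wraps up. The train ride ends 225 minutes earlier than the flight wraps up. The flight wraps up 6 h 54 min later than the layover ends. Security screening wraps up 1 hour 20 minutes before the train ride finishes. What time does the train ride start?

4:53 PM

The flight ends at 2:04 PM + 414 min = 8:58 PM.
The train ride ends at 8:58 PM − 225 min = 5:13 PM.
Security screening ends at 5:13 PM − 80 min = 3:53 PM.
The flight starts at 3:53 PM + 215 min = 7:28 PM.
The layover starts at 7:28 PM − 504 min = 11:04 AM.
The train ride starts at 11:04 AM + 349 min = 4:53 PM.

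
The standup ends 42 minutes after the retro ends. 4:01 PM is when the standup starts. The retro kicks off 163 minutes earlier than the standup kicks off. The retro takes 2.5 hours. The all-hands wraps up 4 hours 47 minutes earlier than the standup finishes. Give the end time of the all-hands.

The retro starts at 4:01 PM − 163 min = 1:18 PM.
The retro ends at 1:18 PM + 150 min = 3:48 PM.
The standup ends at 3:48 PM + 42 min = 4:30 PM.
The all-hands ends at 4:30 PM − 287 min = 11:43 AM.

11:43 AM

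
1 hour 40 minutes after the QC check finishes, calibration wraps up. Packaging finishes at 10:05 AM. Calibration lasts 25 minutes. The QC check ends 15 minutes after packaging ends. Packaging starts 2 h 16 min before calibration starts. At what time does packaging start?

9:19 AM

The QC check ends at 10:05 AM + 15 min = 10:20 AM.
Calibration ends at 10:20 AM + 100 min = 12:00 PM.
Calibration starts at 12:00 PM − 25 min = 11:35 AM.
Packaging starts at 11:35 AM − 136 min = 9:19 AM.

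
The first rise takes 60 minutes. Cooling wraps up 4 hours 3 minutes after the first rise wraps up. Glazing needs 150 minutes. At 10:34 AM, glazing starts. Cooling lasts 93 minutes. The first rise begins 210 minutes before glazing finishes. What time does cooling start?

1:04 PM

Glazing ends at 10:34 AM + 150 min = 1:04 PM.
The first rise starts at 1:04 PM − 210 min = 9:34 AM.
The first rise ends at 9:34 AM + 60 min = 10:34 AM.
Cooling ends at 10:34 AM + 243 min = 2:37 PM.
Cooling starts at 2:37 PM − 93 min = 1:04 PM.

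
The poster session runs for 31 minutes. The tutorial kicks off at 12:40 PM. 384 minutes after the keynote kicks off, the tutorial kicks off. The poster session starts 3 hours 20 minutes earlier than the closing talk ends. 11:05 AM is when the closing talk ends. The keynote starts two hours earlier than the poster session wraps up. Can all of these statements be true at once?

Yes

The poster session starts at 11:05 AM − 200 min = 7:45 AM.
The poster session ends at 7:45 AM + 31 min = 8:16 AM.
The keynote starts at 8:16 AM − 120 min = 6:16 AM.
The tutorial starts at 6:16 AM + 384 min = 12:40 PM.
That matches the stated 12:40 PM, so the schedule is consistent.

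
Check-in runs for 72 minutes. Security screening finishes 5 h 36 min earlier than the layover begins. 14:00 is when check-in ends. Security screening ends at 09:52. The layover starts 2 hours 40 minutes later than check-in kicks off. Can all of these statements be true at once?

Check-in starts at 14:00 − 72 min = 12:48.
The layover starts at 12:48 + 160 min = 15:28.
Security screening ends at 15:28 − 336 min = 09:52.
That matches the stated 09:52, so the schedule is consistent.

Yes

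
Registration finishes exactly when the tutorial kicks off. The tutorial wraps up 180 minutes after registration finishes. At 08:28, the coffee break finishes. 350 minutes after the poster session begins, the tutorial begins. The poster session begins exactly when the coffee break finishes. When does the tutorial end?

17:18

The poster session starts at 08:28.
The tutorial starts at 08:28 + 350 min = 14:18.
So registration ends at 14:18.
The tutorial ends at 14:18 + 180 min = 17:18.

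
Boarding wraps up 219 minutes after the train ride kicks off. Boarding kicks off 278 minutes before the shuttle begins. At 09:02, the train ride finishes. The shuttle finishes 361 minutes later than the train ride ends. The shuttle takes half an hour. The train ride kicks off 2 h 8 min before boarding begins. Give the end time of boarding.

11:26

The shuttle ends at 09:02 + 361 min = 15:03.
The shuttle starts at 15:03 − 30 min = 14:33.
Boarding starts at 14:33 − 278 min = 09:55.
The train ride starts at 09:55 − 128 min = 07:47.
Boarding ends at 07:47 + 219 min = 11:26.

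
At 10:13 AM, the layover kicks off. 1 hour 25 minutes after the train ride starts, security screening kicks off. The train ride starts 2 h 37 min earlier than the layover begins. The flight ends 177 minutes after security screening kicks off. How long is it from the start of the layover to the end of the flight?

105 minutes

The train ride starts at 10:13 AM − 157 min = 7:36 AM.
Security screening starts at 7:36 AM + 85 min = 9:01 AM.
The flight ends at 9:01 AM + 177 min = 11:58 AM.
From 10:13 AM to 11:58 AM is 105 minutes.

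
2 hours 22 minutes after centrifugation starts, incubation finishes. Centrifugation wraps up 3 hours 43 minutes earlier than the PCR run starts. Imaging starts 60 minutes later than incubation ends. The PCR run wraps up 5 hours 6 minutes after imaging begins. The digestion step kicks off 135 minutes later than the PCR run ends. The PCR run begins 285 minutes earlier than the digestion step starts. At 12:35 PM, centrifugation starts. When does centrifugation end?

2:50 PM

Incubation ends at 12:35 PM + 142 min = 2:57 PM.
Imaging starts at 2:57 PM + 60 min = 3:57 PM.
The PCR run ends at 3:57 PM + 306 min = 9:03 PM.
The digestion step starts at 9:03 PM + 135 min = 11:18 PM.
The PCR run starts at 11:18 PM − 285 min = 6:33 PM.
Centrifugation ends at 6:33 PM − 223 min = 2:50 PM.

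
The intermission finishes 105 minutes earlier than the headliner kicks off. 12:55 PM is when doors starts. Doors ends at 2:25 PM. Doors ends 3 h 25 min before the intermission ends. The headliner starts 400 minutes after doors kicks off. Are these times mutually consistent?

The headliner starts at 12:55 PM + 400 min = 7:35 PM.
The intermission ends at 7:35 PM − 105 min = 5:50 PM.
Doors ends at 5:50 PM − 205 min = 2:25 PM.
That matches the stated 2:25 PM, so the schedule is consistent.

Yes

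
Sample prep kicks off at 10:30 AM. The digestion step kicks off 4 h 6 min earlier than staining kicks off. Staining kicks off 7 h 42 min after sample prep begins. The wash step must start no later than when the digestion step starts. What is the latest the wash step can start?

2:06 PM

Staining starts at 10:30 AM + 462 min = 6:12 PM.
The digestion step starts at 6:12 PM − 246 min = 2:06 PM.
The wash step is bounded by the digestion step, so the latest it can start is 2:06 PM.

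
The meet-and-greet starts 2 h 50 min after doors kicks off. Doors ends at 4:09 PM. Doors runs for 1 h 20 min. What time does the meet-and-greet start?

5:39 PM

Doors starts at 4:09 PM − 80 min = 2:49 PM.
The meet-and-greet starts at 2:49 PM + 170 min = 5:39 PM.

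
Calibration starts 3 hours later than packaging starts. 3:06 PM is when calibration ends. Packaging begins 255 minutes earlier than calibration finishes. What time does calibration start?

1:51 PM

Packaging starts at 3:06 PM − 255 min = 10:51 AM.
Calibration starts at 10:51 AM + 180 min = 1:51 PM.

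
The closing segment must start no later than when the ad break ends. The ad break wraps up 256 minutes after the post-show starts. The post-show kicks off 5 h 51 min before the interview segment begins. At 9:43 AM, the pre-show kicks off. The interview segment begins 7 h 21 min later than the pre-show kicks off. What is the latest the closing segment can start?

The interview segment starts at 9:43 AM + 441 min = 5:04 PM.
The post-show starts at 5:04 PM − 351 min = 11:13 AM.
The ad break ends at 11:13 AM + 256 min = 3:29 PM.
The closing segment is bounded by the ad break, so the latest it can start is 3:29 PM.

3:29 PM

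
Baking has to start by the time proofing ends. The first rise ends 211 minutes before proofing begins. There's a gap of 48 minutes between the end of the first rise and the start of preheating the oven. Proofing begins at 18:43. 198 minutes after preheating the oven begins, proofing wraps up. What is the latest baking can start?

The first rise ends at 18:43 − 211 min = 15:12.
Preheating the oven starts at 15:12 + 48 min = 16:00.
Proofing ends at 16:00 + 198 min = 19:18.
Baking is bounded by proofing, so the latest it can start is 19:18.

19:18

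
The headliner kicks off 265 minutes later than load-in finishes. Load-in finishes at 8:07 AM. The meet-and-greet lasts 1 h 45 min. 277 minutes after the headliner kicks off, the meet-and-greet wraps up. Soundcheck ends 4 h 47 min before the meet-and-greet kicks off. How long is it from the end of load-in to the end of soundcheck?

The headliner starts at 8:07 AM + 265 min = 12:32 PM.
The meet-and-greet ends at 12:32 PM + 277 min = 5:09 PM.
The meet-and-greet starts at 5:09 PM − 105 min = 3:24 PM.
Soundcheck ends at 3:24 PM − 287 min = 10:37 AM.
From 8:07 AM to 10:37 AM is 2.5 hours.

2.5 hours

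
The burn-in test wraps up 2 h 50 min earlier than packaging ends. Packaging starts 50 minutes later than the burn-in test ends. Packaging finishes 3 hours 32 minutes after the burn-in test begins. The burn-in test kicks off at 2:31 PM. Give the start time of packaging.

4:03 PM

Packaging ends at 2:31 PM + 212 min = 6:03 PM.
The burn-in test ends at 6:03 PM − 170 min = 3:13 PM.
Packaging starts at 3:13 PM + 50 min = 4:03 PM.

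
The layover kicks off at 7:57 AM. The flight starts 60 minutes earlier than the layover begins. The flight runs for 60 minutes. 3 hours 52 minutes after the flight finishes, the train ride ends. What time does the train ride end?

11:49 AM

The flight starts at 7:57 AM − 60 min = 6:57 AM.
The flight ends at 6:57 AM + 60 min = 7:57 AM.
The train ride ends at 7:57 AM + 232 min = 11:49 AM.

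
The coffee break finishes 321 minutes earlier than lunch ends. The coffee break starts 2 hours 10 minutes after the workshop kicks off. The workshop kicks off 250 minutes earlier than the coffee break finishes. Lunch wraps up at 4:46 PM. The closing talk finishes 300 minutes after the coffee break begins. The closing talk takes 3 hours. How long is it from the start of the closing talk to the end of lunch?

5 hours 21 minutes

The coffee break ends at 4:46 PM − 321 min = 11:25 AM.
The workshop starts at 11:25 AM − 250 min = 7:15 AM.
The coffee break starts at 7:15 AM + 130 min = 9:25 AM.
The closing talk ends at 9:25 AM + 300 min = 2:25 PM.
The closing talk starts at 2:25 PM − 180 min = 11:25 AM.
From 11:25 AM to 4:46 PM is 5 hours 21 minutes.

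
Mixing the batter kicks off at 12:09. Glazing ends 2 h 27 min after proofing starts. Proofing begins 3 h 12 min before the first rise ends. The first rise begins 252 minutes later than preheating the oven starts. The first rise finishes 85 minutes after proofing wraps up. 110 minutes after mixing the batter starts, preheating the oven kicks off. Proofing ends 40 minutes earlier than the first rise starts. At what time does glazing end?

18:11

Preheating the oven starts at 12:09 + 110 min = 13:59.
The first rise starts at 13:59 + 252 min = 18:11.
Proofing ends at 18:11 − 40 min = 17:31.
The first rise ends at 17:31 + 85 min = 18:56.
Proofing starts at 18:56 − 192 min = 15:44.
Glazing ends at 15:44 + 147 min = 18:11.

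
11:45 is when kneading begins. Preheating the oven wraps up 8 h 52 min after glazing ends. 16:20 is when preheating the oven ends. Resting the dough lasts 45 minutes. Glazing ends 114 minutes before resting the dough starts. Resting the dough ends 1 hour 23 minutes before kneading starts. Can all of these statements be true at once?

No

Resting the dough ends at 11:45 − 83 min = 10:22.
Resting the dough starts at 10:22 − 45 min = 09:37.
Glazing ends at 09:37 − 114 min = 07:43.
Preheating the oven ends at 07:43 + 532 min = 16:35.
But preheating the oven is also said to end at 16:20 — a 15-minute conflict.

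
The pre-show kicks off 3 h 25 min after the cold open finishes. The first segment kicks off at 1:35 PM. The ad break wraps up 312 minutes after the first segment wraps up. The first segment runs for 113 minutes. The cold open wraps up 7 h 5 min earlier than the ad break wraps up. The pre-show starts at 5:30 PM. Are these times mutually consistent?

The first segment ends at 1:35 PM + 113 min = 3:28 PM.
The ad break ends at 3:28 PM + 312 min = 8:40 PM.
The cold open ends at 8:40 PM − 425 min = 1:35 PM.
The pre-show starts at 1:35 PM + 205 min = 5:00 PM.
But the pre-show is also said to start at 5:30 PM — a 30-minute conflict.

No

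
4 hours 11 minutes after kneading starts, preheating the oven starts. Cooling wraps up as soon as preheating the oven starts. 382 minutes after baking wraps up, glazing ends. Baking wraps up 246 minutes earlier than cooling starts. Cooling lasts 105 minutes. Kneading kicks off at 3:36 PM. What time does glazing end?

Preheating the oven starts at 3:36 PM + 251 min = 7:47 PM.
So cooling ends at 7:47 PM.
Cooling starts at 7:47 PM − 105 min = 6:02 PM.
Baking ends at 6:02 PM − 246 min = 1:56 PM.
Glazing ends at 1:56 PM + 382 min = 8:18 PM.

8:18 PM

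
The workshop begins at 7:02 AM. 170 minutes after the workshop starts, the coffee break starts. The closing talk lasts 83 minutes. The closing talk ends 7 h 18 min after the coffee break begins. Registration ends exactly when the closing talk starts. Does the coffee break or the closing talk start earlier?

The coffee break starts at 7:02 AM + 170 min = 9:52 AM.
The closing talk ends at 9:52 AM + 438 min = 5:10 PM.
The closing talk starts at 5:10 PM − 83 min = 3:47 PM.
The coffee break starts at 9:52 AM and the closing talk starts at 3:47 PM, so the coffee break is first.

the coffee break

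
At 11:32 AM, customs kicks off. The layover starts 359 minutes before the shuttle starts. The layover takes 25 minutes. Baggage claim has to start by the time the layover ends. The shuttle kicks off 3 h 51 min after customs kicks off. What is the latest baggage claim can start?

9:49 AM

The shuttle starts at 11:32 AM + 231 min = 3:23 PM.
The layover starts at 3:23 PM − 359 min = 9:24 AM.
The layover ends at 9:24 AM + 25 min = 9:49 AM.
Baggage claim is bounded by the layover, so the latest it can start is 9:49 AM.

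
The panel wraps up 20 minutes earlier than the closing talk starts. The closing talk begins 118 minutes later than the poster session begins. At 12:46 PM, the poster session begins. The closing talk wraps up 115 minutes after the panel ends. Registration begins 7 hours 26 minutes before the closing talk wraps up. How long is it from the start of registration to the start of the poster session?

The closing talk starts at 12:46 PM + 118 min = 2:44 PM.
The panel ends at 2:44 PM − 20 min = 2:24 PM.
The closing talk ends at 2:24 PM + 115 min = 4:19 PM.
Registration starts at 4:19 PM − 446 min = 8:53 AM.
From 8:53 AM to 12:46 PM is 233 minutes.

233 minutes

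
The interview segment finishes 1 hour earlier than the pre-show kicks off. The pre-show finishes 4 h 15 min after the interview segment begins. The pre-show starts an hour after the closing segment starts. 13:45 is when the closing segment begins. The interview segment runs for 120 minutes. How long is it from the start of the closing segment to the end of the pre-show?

The pre-show starts at 13:45 + 60 min = 14:45.
The interview segment ends at 14:45 − 60 min = 13:45.
The interview segment starts at 13:45 − 120 min = 11:45.
The pre-show ends at 11:45 + 255 min = 16:00.
From 13:45 to 16:00 is 135 minutes.

135 minutes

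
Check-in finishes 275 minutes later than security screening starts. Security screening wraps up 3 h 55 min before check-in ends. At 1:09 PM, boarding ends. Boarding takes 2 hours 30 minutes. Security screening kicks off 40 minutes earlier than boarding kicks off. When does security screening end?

Boarding starts at 1:09 PM − 150 min = 10:39 AM.
Security screening starts at 10:39 AM − 40 min = 9:59 AM.
Check-in ends at 9:59 AM + 275 min = 2:34 PM.
Security screening ends at 2:34 PM − 235 min = 10:39 AM.

10:39 AM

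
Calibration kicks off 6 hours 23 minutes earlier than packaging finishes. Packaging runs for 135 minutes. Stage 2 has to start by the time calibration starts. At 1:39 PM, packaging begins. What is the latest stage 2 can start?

9:31 AM

Packaging ends at 1:39 PM + 135 min = 3:54 PM.
Calibration starts at 3:54 PM − 383 min = 9:31 AM.
Stage 2 is bounded by calibration, so the latest it can start is 9:31 AM.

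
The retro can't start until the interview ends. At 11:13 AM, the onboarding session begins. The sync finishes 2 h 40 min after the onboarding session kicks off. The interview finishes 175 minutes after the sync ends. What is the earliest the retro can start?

4:48 PM

The sync ends at 11:13 AM + 160 min = 1:53 PM.
The interview ends at 1:53 PM + 175 min = 4:48 PM.
The retro is bounded by the interview, so the earliest it can start is 4:48 PM.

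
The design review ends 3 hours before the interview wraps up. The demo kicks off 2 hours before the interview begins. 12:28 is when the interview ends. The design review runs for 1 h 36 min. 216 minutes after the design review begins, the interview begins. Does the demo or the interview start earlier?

The design review ends at 12:28 − 180 min = 09:28.
The design review starts at 09:28 − 96 min = 07:52.
The interview starts at 07:52 + 216 min = 11:28.
The demo starts at 11:28 − 120 min = 09:28.
The demo starts at 09:28 and the interview starts at 11:28, so the demo is first.

the demo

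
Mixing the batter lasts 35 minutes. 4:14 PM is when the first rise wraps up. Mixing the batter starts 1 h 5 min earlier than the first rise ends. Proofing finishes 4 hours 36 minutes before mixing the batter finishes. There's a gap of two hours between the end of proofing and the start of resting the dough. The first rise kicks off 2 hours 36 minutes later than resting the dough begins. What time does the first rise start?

Mixing the batter starts at 4:14 PM − 65 min = 3:09 PM.
Mixing the batter ends at 3:09 PM + 35 min = 3:44 PM.
Proofing ends at 3:44 PM − 276 min = 11:08 AM.
Resting the dough starts at 11:08 AM + 120 min = 1:08 PM.
The first rise starts at 1:08 PM + 156 min = 3:44 PM.

3:44 PM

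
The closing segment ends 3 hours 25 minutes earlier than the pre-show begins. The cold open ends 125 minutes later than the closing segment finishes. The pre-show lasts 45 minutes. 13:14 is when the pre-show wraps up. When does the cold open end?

The pre-show starts at 13:14 − 45 min = 12:29.
The closing segment ends at 12:29 − 205 min = 09:04.
The cold open ends at 09:04 + 125 min = 11:09.

11:09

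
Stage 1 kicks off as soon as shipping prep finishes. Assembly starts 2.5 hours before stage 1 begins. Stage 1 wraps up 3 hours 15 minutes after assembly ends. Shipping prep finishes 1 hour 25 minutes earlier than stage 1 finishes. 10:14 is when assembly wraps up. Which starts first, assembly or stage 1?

Stage 1 ends at 10:14 + 195 min = 13:29.
Shipping prep ends at 13:29 − 85 min = 12:04.
So stage 1 starts at 12:04.
Assembly starts at 12:04 − 150 min = 09:34.
Assembly starts at 09:34 and stage 1 starts at 12:04, so assembly is first.

assembly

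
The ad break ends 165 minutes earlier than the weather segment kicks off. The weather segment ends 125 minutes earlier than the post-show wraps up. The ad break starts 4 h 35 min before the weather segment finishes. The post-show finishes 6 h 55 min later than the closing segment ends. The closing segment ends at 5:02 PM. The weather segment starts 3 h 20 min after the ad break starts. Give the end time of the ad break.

The post-show ends at 5:02 PM + 415 min = 11:57 PM.
The weather segment ends at 11:57 PM − 125 min = 9:52 PM.
The ad break starts at 9:52 PM − 275 min = 5:17 PM.
The weather segment starts at 5:17 PM + 200 min = 8:37 PM.
The ad break ends at 8:37 PM − 165 min = 5:52 PM.

5:52 PM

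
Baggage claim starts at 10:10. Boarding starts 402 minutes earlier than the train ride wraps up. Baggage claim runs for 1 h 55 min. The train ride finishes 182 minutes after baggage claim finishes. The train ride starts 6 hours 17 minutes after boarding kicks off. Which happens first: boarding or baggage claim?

Baggage claim ends at 10:10 + 115 min = 12:05.
The train ride ends at 12:05 + 182 min = 15:07.
Boarding starts at 15:07 − 402 min = 08:25.
Boarding starts at 08:25 and baggage claim starts at 10:10, so boarding is first.

boarding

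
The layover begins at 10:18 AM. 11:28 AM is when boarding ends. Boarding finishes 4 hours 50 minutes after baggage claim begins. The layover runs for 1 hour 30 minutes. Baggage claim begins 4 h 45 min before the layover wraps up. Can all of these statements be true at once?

The layover ends at 10:18 AM + 90 min = 11:48 AM.
Baggage claim starts at 11:48 AM − 285 min = 7:03 AM.
Boarding ends at 7:03 AM + 290 min = 11:53 AM.
But boarding is also said to end at 11:28 AM — a 25-minute conflict.

No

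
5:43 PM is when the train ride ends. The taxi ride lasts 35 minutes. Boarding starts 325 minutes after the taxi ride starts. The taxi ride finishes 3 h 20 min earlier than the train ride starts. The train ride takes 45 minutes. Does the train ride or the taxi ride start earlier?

The train ride starts at 5:43 PM − 45 min = 4:58 PM.
The taxi ride ends at 4:58 PM − 200 min = 1:38 PM.
The taxi ride starts at 1:38 PM − 35 min = 1:03 PM.
The train ride starts at 4:58 PM and the taxi ride starts at 1:03 PM, so the taxi ride is first.

the taxi ride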